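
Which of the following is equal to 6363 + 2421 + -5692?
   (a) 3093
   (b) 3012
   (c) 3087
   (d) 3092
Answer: d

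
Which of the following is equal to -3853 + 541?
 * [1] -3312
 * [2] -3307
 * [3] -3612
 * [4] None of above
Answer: 1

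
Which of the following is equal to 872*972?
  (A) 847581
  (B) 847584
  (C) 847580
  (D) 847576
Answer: B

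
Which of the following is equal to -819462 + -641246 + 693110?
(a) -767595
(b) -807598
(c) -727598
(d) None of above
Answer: d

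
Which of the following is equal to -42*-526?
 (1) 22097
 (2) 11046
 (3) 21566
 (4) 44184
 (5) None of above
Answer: 5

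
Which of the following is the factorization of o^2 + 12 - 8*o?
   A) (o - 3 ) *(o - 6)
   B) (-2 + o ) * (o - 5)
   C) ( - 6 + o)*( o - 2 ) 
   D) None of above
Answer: C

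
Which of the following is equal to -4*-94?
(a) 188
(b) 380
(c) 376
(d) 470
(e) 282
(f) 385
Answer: c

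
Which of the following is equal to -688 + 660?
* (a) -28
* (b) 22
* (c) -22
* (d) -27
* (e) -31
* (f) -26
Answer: a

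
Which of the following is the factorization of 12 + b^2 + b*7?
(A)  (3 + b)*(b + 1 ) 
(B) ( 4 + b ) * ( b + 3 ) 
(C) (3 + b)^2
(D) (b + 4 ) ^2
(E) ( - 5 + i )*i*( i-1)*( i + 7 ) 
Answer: B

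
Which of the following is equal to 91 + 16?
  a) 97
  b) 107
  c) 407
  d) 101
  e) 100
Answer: b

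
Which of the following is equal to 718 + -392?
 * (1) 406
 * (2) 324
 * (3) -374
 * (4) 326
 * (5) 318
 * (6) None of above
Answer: 4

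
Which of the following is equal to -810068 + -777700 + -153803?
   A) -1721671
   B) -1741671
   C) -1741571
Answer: C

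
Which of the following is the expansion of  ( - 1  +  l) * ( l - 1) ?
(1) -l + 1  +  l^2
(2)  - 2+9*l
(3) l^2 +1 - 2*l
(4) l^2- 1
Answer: 3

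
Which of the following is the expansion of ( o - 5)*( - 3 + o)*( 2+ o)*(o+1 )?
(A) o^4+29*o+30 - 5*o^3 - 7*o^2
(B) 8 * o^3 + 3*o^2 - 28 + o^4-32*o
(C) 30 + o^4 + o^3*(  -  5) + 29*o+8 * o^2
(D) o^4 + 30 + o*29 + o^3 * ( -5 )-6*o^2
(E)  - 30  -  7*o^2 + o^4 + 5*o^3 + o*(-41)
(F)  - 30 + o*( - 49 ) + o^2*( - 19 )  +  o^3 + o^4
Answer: A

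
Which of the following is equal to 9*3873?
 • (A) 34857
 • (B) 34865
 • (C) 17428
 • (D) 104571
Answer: A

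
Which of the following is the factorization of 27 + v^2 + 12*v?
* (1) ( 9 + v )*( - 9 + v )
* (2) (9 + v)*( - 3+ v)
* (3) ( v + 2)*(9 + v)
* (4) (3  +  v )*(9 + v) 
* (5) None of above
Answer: 4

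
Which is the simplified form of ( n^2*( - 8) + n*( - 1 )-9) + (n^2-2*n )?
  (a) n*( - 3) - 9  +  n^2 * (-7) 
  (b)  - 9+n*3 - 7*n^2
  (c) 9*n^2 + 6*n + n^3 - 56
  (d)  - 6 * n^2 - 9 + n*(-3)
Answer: a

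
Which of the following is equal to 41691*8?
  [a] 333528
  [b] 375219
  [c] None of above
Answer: a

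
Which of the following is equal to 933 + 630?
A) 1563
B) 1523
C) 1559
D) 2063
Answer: A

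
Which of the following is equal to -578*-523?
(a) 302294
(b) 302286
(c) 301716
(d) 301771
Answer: a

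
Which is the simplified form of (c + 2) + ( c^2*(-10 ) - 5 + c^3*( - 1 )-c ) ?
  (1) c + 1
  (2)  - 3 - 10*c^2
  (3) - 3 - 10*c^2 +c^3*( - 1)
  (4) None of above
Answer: 3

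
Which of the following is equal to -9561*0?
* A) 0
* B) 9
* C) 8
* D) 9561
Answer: A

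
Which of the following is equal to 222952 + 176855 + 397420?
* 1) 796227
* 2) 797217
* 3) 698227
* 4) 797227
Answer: 4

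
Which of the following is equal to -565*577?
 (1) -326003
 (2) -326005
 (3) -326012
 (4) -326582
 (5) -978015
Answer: 2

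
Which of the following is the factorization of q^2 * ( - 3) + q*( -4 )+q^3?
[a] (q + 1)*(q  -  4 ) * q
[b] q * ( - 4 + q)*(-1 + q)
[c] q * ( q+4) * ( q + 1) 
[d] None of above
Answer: a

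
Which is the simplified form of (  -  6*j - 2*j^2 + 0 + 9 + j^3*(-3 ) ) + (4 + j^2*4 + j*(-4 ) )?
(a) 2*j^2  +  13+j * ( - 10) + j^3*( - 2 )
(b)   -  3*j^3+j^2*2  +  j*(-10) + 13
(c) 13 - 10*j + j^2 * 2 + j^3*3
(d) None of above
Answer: b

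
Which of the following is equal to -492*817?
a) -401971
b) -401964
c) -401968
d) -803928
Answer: b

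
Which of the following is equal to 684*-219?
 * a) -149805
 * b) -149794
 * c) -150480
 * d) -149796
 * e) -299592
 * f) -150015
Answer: d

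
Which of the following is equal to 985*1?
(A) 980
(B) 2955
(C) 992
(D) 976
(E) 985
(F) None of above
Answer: E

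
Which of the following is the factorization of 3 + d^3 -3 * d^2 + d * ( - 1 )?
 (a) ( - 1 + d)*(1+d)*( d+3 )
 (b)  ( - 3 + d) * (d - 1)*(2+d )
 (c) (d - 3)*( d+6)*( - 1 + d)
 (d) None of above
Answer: d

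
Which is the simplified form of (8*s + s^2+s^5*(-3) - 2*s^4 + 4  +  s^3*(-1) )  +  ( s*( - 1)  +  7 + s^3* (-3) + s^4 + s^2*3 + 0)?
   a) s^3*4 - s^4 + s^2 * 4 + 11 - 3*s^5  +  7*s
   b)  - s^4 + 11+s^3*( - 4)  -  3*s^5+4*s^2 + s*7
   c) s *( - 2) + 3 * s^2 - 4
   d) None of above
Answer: b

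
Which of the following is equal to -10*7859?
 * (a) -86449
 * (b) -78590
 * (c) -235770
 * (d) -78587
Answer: b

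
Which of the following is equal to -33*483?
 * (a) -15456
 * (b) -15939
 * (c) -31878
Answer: b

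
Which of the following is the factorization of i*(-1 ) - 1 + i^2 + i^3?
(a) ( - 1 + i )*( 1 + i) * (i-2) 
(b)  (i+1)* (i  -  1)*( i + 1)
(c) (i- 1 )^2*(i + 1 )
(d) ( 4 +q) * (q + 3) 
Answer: b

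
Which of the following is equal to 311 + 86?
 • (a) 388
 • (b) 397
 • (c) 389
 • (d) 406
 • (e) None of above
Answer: b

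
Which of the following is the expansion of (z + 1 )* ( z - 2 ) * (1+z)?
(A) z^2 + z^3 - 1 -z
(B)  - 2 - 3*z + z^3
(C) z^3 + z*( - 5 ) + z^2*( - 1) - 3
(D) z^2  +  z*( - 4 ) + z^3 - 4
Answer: B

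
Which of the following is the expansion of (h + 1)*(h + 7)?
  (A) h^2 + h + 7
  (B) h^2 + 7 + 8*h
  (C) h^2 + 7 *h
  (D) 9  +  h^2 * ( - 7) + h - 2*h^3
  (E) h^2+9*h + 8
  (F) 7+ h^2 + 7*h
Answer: B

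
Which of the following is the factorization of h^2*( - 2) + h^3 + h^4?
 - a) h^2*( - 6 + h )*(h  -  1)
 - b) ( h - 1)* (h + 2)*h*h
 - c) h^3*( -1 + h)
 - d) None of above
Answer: b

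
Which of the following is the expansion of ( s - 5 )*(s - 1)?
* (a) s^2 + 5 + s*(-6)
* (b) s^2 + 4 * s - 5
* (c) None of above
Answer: a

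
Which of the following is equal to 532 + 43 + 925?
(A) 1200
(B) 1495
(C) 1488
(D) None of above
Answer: D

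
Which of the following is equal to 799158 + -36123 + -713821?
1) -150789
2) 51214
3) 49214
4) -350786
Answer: 3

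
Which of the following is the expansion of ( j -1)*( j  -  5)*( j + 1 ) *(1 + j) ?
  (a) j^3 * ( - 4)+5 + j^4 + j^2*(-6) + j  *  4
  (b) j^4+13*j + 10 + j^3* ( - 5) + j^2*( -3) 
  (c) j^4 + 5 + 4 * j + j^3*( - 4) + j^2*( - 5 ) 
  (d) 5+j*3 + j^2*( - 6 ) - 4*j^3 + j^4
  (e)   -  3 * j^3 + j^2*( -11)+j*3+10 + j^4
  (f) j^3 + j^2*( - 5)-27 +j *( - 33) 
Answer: a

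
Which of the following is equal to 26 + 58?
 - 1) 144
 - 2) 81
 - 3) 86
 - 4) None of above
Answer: 4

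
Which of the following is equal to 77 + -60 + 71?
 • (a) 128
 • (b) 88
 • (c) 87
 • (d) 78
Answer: b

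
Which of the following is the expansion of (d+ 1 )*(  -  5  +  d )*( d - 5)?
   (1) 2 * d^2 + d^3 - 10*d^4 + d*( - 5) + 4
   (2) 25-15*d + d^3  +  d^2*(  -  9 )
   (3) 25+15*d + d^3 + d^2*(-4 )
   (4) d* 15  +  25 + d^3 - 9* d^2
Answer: 4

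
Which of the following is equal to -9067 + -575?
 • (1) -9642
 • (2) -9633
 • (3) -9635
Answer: 1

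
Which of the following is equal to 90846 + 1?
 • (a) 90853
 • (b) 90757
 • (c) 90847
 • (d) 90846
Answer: c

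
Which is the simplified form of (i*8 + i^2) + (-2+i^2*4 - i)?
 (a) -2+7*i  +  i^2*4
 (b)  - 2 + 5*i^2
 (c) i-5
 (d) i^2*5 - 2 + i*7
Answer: d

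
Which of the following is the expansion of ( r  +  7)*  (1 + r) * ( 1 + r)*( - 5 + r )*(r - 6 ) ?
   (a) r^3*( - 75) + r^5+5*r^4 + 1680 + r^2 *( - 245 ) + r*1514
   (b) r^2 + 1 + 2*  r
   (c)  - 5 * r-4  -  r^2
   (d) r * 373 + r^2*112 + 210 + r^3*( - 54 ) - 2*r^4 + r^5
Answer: d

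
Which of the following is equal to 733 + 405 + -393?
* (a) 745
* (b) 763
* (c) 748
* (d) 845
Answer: a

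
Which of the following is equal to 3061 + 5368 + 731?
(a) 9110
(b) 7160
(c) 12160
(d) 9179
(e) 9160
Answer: e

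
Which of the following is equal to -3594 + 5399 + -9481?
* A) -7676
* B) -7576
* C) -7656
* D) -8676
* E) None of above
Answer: A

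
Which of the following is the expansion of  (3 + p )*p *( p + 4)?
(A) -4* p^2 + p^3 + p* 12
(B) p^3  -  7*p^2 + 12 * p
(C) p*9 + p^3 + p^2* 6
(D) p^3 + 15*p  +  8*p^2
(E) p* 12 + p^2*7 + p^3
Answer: E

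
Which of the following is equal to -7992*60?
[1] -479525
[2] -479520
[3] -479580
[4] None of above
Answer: 2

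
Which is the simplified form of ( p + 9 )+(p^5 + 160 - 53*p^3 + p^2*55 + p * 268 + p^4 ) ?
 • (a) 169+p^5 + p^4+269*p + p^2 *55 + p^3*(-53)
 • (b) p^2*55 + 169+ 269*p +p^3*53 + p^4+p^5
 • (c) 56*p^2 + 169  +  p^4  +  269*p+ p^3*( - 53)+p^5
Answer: a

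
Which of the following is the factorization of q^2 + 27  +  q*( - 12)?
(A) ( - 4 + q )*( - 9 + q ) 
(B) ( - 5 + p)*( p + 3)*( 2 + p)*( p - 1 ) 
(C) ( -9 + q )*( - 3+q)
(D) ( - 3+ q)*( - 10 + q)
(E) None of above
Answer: C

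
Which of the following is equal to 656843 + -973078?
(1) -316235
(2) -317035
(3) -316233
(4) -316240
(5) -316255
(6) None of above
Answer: 1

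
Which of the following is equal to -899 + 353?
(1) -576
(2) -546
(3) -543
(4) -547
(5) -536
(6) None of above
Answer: 2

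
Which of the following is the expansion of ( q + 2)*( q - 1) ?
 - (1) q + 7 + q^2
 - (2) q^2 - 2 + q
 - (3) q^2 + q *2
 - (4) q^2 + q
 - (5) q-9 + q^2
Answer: 2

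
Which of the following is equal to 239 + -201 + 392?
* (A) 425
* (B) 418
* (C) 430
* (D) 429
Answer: C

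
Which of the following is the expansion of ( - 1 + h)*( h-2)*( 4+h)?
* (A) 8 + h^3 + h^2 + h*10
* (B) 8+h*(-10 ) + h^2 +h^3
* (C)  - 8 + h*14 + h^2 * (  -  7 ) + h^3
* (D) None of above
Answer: B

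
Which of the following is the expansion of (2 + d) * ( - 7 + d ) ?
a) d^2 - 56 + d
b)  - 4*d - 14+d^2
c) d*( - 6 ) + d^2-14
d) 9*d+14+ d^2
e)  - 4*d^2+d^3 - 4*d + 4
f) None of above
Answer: f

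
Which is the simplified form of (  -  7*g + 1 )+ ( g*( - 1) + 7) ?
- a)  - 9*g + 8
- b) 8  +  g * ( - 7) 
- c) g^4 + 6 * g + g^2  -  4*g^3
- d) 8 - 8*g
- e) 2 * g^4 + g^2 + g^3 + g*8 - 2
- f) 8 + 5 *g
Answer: d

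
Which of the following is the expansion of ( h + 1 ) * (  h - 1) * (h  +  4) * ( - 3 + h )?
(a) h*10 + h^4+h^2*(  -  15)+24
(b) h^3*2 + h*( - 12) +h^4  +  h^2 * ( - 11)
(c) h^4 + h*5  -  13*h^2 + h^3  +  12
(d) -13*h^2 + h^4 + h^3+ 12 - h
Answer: d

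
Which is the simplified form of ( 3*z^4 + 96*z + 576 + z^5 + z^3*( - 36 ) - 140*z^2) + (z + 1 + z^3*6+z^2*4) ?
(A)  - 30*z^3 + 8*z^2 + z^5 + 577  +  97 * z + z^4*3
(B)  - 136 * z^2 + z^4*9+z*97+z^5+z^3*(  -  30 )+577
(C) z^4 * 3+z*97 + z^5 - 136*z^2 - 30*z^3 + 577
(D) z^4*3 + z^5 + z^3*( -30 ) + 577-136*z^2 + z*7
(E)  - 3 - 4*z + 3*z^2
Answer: C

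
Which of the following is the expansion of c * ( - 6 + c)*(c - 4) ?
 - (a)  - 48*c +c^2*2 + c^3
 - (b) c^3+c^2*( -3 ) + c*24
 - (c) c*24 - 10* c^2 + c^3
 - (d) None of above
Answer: c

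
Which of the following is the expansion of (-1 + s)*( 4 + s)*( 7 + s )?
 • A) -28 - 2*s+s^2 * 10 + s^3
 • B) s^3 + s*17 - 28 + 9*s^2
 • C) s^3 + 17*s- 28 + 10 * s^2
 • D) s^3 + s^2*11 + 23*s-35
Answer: C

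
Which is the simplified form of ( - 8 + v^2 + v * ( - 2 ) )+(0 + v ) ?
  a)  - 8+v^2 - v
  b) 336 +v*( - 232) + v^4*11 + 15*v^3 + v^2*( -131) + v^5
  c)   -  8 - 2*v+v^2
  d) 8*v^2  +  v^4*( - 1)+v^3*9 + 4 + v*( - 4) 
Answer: a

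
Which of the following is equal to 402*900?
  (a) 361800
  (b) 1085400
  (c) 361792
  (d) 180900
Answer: a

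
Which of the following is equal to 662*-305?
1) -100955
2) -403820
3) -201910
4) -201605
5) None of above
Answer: 3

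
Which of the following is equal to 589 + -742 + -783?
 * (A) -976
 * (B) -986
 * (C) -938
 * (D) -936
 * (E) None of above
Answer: D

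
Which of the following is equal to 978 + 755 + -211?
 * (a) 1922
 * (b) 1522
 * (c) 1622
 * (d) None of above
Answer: b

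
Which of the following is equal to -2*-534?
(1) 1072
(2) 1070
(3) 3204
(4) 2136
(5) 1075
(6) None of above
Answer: 6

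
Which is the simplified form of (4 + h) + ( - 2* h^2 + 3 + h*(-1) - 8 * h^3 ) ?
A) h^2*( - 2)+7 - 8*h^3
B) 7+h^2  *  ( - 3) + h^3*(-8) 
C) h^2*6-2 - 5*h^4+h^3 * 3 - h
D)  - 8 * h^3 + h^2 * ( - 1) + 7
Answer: A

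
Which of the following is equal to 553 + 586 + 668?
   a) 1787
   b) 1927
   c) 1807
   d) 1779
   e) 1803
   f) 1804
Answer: c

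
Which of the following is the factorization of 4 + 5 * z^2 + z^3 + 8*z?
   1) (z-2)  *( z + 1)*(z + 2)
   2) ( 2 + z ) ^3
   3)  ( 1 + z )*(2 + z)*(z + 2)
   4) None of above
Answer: 3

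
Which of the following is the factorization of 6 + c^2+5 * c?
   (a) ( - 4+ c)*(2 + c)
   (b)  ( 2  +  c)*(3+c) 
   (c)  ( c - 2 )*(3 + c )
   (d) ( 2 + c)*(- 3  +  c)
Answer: b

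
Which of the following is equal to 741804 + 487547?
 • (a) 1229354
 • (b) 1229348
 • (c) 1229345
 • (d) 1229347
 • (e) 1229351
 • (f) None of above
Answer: e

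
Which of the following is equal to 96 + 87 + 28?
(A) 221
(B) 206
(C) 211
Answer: C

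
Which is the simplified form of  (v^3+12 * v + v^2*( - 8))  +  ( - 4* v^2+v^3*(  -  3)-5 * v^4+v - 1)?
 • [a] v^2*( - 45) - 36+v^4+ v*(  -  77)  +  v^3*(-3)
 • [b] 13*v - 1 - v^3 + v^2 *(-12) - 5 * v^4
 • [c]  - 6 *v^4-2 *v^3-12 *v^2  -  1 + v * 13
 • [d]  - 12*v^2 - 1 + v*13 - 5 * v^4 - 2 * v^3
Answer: d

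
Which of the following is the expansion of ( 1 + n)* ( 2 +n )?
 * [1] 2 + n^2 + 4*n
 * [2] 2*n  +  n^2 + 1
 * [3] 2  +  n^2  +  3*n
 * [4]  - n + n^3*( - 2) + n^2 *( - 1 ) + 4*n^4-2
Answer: 3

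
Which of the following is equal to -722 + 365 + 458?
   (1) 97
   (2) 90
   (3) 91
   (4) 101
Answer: 4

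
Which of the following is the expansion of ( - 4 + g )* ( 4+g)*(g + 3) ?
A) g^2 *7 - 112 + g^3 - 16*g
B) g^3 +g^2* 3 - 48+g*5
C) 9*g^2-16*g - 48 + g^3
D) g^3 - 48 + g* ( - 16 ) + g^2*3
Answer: D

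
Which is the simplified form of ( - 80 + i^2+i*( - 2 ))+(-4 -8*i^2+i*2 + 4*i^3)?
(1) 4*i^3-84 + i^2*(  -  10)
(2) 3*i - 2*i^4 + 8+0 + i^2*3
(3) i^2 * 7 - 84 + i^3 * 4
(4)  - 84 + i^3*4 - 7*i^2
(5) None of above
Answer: 4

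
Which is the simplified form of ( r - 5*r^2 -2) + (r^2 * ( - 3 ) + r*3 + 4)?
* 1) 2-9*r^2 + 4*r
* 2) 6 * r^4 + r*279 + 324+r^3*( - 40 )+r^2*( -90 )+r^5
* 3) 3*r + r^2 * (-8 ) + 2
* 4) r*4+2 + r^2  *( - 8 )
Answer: 4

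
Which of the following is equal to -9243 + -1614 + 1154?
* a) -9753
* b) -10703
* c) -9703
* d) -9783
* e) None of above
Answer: c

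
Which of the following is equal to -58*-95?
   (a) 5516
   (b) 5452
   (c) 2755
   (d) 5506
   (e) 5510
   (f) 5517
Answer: e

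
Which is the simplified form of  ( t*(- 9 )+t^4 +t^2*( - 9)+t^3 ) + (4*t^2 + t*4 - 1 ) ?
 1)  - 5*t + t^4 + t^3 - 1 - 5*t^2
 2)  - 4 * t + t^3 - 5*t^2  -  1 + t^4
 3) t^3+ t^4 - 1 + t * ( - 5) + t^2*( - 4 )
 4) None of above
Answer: 1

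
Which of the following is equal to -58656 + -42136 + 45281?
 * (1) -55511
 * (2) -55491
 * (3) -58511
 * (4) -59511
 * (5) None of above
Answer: 1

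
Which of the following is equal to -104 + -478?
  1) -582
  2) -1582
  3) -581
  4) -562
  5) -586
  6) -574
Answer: 1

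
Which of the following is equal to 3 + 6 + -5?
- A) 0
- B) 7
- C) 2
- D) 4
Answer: D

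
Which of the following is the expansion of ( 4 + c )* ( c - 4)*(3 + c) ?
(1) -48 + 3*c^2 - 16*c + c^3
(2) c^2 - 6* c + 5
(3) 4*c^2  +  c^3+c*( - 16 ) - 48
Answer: 1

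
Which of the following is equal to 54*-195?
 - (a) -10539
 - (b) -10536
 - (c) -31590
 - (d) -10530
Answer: d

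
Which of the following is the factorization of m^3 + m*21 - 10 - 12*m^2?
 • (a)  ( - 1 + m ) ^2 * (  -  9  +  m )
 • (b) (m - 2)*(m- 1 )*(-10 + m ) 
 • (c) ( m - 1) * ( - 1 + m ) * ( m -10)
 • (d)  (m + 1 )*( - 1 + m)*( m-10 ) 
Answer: c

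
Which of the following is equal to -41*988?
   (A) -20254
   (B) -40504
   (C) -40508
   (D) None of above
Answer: C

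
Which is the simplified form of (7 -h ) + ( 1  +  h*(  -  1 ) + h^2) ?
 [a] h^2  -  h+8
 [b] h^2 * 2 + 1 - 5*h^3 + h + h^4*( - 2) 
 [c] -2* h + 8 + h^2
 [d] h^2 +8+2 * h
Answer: c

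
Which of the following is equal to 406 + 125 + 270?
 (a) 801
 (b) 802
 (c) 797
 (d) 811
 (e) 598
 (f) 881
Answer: a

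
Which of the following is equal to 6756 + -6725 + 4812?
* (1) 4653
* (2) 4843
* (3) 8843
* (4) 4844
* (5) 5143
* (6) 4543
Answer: 2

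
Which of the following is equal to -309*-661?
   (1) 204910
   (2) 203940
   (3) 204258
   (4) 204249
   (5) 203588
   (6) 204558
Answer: 4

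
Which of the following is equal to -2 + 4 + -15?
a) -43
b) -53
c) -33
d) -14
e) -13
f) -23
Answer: e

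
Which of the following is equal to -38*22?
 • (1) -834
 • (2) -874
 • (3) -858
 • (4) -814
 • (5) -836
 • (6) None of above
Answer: 5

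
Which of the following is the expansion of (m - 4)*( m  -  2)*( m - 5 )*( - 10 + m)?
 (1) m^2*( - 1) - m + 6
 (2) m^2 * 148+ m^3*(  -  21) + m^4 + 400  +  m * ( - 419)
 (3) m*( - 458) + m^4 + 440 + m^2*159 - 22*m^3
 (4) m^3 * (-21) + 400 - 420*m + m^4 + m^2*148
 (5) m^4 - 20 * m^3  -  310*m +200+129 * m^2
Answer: 4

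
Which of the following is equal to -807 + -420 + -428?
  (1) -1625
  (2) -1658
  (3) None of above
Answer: 3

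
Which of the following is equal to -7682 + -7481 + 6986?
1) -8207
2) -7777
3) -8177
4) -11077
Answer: 3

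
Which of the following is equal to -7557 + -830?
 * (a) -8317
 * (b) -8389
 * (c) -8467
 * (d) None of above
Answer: d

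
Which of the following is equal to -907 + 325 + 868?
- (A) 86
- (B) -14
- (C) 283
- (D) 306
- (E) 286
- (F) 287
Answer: E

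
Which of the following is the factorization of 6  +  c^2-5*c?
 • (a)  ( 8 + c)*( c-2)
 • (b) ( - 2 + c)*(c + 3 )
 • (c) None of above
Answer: c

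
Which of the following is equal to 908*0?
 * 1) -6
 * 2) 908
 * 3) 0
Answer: 3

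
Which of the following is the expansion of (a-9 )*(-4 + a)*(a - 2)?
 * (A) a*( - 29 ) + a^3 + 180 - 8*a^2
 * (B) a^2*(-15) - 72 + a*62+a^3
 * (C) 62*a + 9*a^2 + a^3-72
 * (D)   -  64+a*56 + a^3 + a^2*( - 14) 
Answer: B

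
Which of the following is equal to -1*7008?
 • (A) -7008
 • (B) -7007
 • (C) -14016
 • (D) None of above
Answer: A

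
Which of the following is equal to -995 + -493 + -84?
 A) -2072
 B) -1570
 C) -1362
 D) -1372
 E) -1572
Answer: E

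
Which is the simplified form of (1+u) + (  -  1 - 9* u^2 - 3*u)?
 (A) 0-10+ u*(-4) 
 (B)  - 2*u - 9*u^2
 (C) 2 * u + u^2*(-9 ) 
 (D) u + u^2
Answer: B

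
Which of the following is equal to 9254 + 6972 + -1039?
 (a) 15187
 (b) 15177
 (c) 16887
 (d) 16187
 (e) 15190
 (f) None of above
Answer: a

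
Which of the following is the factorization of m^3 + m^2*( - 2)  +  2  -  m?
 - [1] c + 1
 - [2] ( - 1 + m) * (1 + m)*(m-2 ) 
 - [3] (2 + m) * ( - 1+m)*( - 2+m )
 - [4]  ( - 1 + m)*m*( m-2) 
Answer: 2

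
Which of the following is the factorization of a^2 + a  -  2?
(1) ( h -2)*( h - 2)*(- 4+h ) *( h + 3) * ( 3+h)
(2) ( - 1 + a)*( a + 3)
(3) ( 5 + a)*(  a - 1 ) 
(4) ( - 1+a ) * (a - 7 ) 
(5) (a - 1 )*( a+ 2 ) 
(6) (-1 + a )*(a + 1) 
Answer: 5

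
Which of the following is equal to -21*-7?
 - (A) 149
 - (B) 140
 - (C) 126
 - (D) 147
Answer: D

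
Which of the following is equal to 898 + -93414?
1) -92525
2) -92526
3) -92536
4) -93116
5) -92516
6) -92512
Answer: 5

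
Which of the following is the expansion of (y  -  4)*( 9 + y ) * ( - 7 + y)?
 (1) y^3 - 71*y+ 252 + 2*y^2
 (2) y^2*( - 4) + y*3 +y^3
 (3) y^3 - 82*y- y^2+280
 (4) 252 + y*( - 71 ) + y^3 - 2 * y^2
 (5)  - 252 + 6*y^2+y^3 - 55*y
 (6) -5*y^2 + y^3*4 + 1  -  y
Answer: 4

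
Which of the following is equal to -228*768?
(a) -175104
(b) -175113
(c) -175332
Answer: a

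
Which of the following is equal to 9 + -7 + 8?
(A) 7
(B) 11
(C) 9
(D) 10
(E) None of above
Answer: D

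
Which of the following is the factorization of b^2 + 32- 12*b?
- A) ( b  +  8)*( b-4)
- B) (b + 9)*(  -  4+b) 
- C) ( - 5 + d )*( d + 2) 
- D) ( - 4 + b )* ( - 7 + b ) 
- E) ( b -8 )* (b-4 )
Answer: E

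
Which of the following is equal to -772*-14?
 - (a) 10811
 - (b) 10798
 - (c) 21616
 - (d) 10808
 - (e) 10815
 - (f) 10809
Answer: d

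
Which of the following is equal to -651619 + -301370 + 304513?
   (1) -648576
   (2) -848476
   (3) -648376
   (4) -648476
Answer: 4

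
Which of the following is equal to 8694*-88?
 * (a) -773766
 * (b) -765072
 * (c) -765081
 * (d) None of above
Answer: b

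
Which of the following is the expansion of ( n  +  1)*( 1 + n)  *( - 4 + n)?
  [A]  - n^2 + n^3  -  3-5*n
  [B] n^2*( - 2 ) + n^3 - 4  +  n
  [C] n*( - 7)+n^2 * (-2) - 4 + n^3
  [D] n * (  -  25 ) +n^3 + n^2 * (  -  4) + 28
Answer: C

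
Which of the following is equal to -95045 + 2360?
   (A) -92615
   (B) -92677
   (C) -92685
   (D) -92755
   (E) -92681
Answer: C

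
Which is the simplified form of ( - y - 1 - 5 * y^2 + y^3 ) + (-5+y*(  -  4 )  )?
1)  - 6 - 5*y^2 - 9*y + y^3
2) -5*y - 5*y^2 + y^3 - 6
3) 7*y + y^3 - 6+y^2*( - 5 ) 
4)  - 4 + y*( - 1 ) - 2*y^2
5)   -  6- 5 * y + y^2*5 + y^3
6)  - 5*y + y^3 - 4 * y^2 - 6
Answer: 2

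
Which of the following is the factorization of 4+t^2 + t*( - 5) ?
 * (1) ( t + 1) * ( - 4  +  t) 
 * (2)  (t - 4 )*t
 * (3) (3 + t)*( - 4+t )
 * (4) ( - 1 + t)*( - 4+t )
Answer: 4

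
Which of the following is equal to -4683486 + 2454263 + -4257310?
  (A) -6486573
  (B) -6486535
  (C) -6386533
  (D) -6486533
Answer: D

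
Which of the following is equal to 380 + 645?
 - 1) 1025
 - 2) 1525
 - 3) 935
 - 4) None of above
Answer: 1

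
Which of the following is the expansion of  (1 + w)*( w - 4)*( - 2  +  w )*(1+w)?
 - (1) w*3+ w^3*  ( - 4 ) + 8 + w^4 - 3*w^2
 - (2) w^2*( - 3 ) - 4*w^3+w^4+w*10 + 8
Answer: 2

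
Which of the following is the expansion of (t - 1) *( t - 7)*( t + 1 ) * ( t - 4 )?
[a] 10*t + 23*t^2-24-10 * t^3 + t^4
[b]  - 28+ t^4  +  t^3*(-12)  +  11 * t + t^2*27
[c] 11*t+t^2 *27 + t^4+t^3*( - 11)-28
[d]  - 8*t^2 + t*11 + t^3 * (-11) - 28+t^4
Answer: c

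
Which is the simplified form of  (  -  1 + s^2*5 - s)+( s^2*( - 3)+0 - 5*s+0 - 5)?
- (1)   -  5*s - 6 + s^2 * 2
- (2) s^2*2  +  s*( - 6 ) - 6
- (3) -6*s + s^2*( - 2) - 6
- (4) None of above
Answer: 2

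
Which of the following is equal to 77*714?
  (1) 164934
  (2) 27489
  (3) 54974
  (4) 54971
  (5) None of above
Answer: 5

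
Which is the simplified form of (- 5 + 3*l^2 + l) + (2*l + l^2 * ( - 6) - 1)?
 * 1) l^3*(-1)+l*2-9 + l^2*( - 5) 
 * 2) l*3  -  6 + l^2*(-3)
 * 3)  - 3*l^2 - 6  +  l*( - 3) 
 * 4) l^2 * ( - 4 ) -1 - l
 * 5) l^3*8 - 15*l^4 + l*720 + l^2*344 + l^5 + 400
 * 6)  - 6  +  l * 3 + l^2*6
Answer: 2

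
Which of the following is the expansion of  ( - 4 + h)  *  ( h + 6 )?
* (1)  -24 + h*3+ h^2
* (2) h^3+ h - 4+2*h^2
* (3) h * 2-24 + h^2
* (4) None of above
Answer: 3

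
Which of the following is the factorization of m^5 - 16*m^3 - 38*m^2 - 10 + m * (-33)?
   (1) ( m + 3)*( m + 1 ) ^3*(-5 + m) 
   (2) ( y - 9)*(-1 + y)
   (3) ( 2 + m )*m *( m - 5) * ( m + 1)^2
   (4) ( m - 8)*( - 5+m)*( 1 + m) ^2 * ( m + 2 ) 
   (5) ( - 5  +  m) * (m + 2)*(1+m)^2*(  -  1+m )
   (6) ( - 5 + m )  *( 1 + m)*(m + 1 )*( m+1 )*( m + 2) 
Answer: 6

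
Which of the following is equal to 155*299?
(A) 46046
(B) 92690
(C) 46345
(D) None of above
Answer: C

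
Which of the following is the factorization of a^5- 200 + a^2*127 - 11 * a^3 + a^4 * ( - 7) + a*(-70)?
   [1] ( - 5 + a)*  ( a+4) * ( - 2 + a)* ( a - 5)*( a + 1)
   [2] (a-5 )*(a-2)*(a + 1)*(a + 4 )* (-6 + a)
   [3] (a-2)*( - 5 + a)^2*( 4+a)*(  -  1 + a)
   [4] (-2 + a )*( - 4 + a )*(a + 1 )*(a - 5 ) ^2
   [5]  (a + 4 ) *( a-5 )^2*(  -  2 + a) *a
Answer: 1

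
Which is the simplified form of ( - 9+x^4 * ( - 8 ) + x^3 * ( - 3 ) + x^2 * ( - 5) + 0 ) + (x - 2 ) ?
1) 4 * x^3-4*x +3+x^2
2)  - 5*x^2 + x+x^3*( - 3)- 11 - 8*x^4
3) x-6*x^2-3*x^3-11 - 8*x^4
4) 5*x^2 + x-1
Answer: 2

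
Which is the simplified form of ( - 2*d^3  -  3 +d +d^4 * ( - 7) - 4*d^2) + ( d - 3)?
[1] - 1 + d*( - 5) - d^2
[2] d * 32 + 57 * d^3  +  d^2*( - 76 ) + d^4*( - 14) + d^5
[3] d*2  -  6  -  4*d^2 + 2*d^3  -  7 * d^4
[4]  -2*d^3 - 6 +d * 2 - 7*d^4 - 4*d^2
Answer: 4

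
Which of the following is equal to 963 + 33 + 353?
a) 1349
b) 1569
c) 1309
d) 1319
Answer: a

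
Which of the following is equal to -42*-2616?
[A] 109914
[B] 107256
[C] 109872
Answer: C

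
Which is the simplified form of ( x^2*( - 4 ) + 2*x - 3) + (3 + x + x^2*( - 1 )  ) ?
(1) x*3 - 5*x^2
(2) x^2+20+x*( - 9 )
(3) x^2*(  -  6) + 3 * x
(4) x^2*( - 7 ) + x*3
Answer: 1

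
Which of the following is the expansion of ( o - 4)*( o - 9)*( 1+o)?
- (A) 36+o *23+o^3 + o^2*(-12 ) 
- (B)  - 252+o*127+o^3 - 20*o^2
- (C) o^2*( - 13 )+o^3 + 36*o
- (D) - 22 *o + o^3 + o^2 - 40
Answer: A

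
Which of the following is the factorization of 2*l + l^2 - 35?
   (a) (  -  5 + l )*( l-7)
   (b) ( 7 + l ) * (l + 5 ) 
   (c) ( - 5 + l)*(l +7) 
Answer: c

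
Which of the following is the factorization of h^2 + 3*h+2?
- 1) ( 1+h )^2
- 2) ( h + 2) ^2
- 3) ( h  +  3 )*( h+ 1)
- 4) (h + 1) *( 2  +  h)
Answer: 4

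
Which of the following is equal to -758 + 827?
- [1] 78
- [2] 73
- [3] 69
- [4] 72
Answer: 3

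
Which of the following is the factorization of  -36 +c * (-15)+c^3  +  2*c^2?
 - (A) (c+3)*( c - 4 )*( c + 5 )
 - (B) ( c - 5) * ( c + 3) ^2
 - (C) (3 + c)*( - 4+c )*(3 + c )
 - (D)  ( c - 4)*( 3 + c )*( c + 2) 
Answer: C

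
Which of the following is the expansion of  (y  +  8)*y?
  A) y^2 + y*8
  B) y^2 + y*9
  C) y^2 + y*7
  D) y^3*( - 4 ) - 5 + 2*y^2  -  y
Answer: A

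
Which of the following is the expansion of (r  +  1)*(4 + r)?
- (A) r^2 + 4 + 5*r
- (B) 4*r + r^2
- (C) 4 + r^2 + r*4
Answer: A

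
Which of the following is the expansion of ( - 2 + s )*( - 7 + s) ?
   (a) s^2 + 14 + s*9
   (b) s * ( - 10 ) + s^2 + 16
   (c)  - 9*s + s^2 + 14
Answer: c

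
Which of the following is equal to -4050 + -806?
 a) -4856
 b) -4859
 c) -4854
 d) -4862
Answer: a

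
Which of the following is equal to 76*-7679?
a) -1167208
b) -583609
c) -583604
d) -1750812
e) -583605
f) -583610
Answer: c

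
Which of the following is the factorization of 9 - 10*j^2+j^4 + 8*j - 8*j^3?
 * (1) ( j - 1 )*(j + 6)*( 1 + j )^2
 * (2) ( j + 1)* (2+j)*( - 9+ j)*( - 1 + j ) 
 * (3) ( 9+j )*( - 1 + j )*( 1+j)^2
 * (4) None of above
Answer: 4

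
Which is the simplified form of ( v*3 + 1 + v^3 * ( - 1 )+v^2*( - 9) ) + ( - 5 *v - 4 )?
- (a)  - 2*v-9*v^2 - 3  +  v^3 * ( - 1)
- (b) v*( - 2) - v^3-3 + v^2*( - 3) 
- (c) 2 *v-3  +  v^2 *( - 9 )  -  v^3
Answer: a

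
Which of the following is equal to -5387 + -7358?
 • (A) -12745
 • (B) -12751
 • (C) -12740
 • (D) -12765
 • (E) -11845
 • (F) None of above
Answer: A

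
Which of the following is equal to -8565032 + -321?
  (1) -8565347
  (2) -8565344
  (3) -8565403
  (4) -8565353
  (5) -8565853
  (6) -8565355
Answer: 4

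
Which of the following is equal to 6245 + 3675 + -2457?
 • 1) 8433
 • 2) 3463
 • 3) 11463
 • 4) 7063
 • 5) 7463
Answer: 5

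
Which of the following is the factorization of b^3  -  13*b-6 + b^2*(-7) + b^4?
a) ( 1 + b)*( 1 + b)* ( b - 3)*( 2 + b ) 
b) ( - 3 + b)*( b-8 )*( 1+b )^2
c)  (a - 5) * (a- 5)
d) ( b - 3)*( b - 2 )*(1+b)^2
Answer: a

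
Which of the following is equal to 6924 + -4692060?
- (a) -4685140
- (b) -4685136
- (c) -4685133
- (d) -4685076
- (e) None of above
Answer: b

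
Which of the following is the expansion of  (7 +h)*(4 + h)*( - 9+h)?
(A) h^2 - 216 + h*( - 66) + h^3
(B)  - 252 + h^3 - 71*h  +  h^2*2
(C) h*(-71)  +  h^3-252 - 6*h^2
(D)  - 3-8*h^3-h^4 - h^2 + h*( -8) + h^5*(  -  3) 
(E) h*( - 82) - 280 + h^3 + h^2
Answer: B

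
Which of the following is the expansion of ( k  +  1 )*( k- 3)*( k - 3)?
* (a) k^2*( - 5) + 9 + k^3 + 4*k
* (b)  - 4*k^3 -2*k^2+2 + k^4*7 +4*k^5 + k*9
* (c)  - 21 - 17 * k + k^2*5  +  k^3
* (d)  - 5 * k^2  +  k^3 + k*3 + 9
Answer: d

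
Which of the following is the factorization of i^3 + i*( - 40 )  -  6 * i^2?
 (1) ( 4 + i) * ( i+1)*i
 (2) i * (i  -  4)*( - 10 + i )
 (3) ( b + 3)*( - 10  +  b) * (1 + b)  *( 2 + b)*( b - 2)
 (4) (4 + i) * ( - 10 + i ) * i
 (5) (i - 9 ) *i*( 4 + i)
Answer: 4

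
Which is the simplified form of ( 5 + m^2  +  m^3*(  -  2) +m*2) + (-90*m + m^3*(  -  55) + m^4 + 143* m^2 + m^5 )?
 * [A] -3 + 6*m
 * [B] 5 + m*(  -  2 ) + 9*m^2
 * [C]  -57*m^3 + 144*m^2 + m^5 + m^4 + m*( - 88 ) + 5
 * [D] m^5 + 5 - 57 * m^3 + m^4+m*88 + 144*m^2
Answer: C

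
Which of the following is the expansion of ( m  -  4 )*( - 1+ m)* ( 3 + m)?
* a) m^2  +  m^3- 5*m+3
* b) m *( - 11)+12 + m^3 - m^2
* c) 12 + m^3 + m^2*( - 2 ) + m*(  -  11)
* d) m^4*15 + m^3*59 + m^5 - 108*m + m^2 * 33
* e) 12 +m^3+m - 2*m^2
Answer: c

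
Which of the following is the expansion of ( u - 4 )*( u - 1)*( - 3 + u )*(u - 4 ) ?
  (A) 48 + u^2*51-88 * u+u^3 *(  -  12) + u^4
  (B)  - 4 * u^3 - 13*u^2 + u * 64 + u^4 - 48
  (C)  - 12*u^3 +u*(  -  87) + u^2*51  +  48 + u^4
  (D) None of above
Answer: A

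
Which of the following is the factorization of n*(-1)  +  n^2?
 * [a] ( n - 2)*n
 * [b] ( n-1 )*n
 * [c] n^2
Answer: b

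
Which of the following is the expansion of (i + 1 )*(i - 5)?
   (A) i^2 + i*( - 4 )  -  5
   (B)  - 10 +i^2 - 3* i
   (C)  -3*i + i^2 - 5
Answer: A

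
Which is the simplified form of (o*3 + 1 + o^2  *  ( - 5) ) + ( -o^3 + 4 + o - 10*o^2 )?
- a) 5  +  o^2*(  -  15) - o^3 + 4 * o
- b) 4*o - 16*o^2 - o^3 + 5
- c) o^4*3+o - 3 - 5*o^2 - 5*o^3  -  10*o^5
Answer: a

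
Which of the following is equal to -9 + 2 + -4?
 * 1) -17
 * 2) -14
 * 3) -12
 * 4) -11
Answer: 4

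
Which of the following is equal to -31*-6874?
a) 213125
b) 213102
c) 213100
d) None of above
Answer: d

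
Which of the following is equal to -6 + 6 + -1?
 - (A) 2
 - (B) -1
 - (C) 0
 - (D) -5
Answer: B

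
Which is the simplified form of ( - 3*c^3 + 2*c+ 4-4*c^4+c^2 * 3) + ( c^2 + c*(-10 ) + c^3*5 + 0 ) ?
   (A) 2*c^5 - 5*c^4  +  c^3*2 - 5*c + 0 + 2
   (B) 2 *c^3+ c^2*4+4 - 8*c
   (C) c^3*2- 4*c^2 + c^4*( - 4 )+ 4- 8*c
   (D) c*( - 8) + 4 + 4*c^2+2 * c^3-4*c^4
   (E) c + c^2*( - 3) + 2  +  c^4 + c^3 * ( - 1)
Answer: D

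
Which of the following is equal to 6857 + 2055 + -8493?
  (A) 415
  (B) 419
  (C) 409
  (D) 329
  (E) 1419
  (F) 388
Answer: B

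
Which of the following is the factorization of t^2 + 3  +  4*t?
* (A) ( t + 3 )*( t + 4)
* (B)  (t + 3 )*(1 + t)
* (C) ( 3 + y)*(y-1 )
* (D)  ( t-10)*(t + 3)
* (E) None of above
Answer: B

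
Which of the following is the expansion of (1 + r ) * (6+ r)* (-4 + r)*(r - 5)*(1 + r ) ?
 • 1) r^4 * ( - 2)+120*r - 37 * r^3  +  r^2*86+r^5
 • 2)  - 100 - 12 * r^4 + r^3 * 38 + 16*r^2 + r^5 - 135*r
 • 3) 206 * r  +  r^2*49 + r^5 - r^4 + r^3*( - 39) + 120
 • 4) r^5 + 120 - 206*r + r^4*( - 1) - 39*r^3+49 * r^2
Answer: 3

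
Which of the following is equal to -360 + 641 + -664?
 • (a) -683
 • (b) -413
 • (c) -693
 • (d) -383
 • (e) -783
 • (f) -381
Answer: d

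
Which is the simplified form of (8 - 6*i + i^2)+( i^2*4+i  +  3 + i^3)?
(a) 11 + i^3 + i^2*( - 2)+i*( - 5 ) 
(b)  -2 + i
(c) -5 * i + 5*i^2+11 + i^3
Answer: c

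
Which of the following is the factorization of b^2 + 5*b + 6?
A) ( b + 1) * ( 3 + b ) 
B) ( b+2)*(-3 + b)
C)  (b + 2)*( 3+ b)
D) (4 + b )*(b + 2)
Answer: C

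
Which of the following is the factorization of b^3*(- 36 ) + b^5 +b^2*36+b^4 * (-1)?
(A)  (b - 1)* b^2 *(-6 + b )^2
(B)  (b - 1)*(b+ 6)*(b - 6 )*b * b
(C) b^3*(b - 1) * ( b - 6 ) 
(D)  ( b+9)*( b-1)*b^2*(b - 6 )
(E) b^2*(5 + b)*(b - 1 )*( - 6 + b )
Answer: B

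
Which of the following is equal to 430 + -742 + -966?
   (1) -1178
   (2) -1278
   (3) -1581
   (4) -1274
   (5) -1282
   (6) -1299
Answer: 2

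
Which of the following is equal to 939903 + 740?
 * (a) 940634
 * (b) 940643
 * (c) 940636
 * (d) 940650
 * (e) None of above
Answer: b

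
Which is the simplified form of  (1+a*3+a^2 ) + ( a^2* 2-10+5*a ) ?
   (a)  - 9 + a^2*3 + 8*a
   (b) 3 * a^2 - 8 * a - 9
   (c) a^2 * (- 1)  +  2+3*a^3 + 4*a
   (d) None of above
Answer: a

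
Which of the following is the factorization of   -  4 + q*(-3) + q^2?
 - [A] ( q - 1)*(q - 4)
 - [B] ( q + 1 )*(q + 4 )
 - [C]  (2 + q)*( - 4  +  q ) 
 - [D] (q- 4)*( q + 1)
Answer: D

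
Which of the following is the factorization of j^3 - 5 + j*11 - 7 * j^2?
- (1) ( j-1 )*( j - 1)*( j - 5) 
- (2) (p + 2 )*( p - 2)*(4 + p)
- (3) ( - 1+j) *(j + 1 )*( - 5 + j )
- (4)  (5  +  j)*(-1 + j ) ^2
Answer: 1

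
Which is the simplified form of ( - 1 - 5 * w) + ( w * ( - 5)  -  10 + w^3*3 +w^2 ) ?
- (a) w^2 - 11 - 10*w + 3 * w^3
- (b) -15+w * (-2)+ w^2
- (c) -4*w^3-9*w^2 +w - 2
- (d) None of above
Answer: a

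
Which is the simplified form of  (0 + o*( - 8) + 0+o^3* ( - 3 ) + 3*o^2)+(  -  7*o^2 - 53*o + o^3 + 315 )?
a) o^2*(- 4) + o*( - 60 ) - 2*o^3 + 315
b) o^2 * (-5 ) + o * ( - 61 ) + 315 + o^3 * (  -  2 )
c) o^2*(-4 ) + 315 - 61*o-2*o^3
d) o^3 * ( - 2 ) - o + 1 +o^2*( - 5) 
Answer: c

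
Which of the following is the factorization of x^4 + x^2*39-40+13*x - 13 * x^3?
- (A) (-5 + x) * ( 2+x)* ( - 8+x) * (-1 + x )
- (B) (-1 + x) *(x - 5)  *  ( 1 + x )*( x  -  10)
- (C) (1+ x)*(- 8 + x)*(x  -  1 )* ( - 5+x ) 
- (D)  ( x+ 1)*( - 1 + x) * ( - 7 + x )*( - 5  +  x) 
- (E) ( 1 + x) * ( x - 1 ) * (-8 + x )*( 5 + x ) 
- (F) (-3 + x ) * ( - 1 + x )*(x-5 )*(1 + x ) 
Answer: C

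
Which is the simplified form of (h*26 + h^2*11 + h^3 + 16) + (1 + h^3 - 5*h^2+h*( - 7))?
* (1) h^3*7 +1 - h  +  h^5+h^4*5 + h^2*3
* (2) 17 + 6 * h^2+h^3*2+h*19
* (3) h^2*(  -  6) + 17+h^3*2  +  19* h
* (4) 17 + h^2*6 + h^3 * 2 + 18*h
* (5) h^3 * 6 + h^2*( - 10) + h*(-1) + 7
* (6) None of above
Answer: 2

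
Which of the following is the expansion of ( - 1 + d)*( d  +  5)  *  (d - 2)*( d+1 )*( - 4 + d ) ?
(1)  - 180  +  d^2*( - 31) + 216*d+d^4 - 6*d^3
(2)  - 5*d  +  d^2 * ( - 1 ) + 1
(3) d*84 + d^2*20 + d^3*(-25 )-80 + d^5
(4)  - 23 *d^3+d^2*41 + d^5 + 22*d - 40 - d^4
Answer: 4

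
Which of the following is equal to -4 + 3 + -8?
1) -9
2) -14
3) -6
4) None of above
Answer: 1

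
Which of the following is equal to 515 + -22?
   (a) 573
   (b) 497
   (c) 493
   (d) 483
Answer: c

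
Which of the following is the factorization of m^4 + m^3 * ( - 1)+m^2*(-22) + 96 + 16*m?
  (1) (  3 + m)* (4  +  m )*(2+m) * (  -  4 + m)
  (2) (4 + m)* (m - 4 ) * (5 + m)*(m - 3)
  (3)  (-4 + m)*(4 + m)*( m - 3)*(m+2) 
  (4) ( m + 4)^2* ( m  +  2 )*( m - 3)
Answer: 3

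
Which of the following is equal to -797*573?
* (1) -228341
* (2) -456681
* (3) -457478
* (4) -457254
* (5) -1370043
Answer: 2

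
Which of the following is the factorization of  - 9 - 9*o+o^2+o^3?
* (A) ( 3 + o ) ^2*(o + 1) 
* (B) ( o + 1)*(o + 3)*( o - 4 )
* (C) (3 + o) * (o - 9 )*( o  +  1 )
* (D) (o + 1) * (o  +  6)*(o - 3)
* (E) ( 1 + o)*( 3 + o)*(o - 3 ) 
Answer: E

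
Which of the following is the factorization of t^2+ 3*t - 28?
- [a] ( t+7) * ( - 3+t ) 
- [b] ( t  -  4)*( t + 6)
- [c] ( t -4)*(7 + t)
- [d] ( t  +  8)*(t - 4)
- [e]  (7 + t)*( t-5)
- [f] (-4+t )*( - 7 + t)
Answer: c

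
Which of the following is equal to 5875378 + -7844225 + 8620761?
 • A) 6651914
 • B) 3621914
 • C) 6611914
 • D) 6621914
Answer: A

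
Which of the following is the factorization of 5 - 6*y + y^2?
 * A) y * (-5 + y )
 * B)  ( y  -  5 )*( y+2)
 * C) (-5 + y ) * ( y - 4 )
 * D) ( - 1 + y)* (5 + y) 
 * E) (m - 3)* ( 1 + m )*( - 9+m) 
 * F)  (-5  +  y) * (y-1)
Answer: F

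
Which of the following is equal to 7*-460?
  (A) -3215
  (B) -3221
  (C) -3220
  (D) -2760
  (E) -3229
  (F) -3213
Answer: C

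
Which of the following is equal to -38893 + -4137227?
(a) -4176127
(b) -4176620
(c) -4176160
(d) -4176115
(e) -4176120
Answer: e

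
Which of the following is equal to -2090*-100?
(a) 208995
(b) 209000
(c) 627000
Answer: b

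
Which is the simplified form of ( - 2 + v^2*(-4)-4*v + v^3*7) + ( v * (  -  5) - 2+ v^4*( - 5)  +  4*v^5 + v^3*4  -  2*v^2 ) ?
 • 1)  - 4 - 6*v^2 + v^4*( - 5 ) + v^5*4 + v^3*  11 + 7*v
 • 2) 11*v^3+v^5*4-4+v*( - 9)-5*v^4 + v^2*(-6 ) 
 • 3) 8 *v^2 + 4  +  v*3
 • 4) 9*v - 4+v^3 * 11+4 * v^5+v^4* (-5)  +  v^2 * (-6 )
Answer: 2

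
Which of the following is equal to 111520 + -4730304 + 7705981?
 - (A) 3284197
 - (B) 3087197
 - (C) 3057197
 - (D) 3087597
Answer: B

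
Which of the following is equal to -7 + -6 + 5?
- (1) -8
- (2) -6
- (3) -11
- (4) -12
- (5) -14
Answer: 1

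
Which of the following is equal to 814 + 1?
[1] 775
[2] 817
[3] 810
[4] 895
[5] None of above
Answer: 5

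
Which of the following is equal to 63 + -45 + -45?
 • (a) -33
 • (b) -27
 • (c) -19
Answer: b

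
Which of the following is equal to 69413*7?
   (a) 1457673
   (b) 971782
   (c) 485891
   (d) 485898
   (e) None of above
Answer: c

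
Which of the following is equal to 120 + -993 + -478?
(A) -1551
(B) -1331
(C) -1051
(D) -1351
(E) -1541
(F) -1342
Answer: D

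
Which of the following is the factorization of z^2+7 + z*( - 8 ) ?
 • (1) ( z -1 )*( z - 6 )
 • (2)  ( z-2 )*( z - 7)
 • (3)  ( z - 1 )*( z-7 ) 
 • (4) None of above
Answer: 3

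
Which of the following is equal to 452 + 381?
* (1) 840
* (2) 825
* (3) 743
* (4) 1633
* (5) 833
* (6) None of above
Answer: 5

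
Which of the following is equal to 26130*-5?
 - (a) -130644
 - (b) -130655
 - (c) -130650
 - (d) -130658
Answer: c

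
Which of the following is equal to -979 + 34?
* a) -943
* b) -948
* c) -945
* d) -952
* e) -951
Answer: c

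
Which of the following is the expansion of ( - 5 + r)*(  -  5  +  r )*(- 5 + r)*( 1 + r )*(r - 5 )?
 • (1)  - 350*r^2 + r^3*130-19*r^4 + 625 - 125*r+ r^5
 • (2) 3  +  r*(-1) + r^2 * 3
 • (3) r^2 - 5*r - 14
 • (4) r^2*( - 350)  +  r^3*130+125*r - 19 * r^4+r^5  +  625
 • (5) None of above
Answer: 4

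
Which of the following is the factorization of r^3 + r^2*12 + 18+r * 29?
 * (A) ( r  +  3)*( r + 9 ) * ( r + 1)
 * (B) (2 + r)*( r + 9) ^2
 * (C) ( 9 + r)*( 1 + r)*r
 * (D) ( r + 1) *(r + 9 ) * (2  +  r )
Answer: D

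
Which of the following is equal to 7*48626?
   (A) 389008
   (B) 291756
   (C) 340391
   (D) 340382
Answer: D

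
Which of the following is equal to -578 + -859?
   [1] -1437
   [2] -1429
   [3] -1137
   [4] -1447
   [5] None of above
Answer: 1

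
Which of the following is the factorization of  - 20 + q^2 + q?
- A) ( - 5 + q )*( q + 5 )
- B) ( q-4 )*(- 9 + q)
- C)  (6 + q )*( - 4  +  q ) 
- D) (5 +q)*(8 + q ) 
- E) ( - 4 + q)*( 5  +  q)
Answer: E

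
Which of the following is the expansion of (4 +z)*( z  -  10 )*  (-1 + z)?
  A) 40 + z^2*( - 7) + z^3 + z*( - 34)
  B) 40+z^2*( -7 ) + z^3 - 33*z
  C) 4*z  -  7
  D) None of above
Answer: A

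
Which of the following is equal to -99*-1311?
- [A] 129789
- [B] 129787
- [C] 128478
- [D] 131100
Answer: A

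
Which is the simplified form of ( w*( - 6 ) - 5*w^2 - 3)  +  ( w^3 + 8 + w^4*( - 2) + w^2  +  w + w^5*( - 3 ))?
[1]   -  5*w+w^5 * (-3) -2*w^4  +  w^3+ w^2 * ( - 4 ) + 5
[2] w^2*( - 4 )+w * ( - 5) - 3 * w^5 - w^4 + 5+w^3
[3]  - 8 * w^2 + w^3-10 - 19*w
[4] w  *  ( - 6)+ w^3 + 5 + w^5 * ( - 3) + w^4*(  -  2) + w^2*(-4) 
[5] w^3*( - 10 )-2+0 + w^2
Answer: 1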